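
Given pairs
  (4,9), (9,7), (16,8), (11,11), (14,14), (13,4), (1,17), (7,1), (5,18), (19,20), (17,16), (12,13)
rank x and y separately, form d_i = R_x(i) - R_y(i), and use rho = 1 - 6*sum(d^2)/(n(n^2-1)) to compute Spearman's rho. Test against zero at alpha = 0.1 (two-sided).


Step 1: Rank x and y separately (midranks; no ties here).
rank(x): 4->2, 9->5, 16->10, 11->6, 14->9, 13->8, 1->1, 7->4, 5->3, 19->12, 17->11, 12->7
rank(y): 9->5, 7->3, 8->4, 11->6, 14->8, 4->2, 17->10, 1->1, 18->11, 20->12, 16->9, 13->7
Step 2: d_i = R_x(i) - R_y(i); compute d_i^2.
  (2-5)^2=9, (5-3)^2=4, (10-4)^2=36, (6-6)^2=0, (9-8)^2=1, (8-2)^2=36, (1-10)^2=81, (4-1)^2=9, (3-11)^2=64, (12-12)^2=0, (11-9)^2=4, (7-7)^2=0
sum(d^2) = 244.
Step 3: rho = 1 - 6*244 / (12*(12^2 - 1)) = 1 - 1464/1716 = 0.146853.
Step 4: Under H0, t = rho * sqrt((n-2)/(1-rho^2)) = 0.4695 ~ t(10).
Step 5: Two-sided p-value from the t-distribution with 10 df = 0.648796.
Step 6: alpha = 0.1. fail to reject H0.

rho = 0.1469, p = 0.648796, fail to reject H0 at alpha = 0.1.


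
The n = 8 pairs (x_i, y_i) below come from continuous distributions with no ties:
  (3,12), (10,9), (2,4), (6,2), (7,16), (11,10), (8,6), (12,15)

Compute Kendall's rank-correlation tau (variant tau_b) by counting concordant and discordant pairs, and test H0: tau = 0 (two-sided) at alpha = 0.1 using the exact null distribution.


Step 1: Enumerate the 28 unordered pairs (i,j) with i<j and classify each by sign(x_j-x_i) * sign(y_j-y_i).
  (1,2):dx=+7,dy=-3->D; (1,3):dx=-1,dy=-8->C; (1,4):dx=+3,dy=-10->D; (1,5):dx=+4,dy=+4->C
  (1,6):dx=+8,dy=-2->D; (1,7):dx=+5,dy=-6->D; (1,8):dx=+9,dy=+3->C; (2,3):dx=-8,dy=-5->C
  (2,4):dx=-4,dy=-7->C; (2,5):dx=-3,dy=+7->D; (2,6):dx=+1,dy=+1->C; (2,7):dx=-2,dy=-3->C
  (2,8):dx=+2,dy=+6->C; (3,4):dx=+4,dy=-2->D; (3,5):dx=+5,dy=+12->C; (3,6):dx=+9,dy=+6->C
  (3,7):dx=+6,dy=+2->C; (3,8):dx=+10,dy=+11->C; (4,5):dx=+1,dy=+14->C; (4,6):dx=+5,dy=+8->C
  (4,7):dx=+2,dy=+4->C; (4,8):dx=+6,dy=+13->C; (5,6):dx=+4,dy=-6->D; (5,7):dx=+1,dy=-10->D
  (5,8):dx=+5,dy=-1->D; (6,7):dx=-3,dy=-4->C; (6,8):dx=+1,dy=+5->C; (7,8):dx=+4,dy=+9->C
Step 2: C = 19, D = 9, total pairs = 28.
Step 3: tau = (C - D)/(n(n-1)/2) = (19 - 9)/28 = 0.357143.
Step 4: Exact two-sided p-value (enumerate n! = 40320 permutations of y under H0): p = 0.275099.
Step 5: alpha = 0.1. fail to reject H0.

tau_b = 0.3571 (C=19, D=9), p = 0.275099, fail to reject H0.


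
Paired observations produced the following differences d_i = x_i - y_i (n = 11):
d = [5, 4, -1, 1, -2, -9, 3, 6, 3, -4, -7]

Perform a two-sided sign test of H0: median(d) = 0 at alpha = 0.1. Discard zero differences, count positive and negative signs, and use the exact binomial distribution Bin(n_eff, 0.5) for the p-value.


Step 1: Discard zero differences. Original n = 11; n_eff = number of nonzero differences = 11.
Nonzero differences (with sign): +5, +4, -1, +1, -2, -9, +3, +6, +3, -4, -7
Step 2: Count signs: positive = 6, negative = 5.
Step 3: Under H0: P(positive) = 0.5, so the number of positives S ~ Bin(11, 0.5).
Step 4: Two-sided exact p-value = sum of Bin(11,0.5) probabilities at or below the observed probability = 1.000000.
Step 5: alpha = 0.1. fail to reject H0.

n_eff = 11, pos = 6, neg = 5, p = 1.000000, fail to reject H0.


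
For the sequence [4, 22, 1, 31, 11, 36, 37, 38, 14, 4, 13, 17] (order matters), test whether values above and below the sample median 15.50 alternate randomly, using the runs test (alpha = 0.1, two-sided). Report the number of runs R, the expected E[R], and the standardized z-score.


Step 1: Compute median = 15.50; label A = above, B = below.
Labels in order: BABABAAABBBA  (n_A = 6, n_B = 6)
Step 2: Count runs R = 8.
Step 3: Under H0 (random ordering), E[R] = 2*n_A*n_B/(n_A+n_B) + 1 = 2*6*6/12 + 1 = 7.0000.
        Var[R] = 2*n_A*n_B*(2*n_A*n_B - n_A - n_B) / ((n_A+n_B)^2 * (n_A+n_B-1)) = 4320/1584 = 2.7273.
        SD[R] = 1.6514.
Step 4: Continuity-corrected z = (R - 0.5 - E[R]) / SD[R] = (8 - 0.5 - 7.0000) / 1.6514 = 0.3028.
Step 5: Two-sided p-value via normal approximation = 2*(1 - Phi(|z|)) = 0.762069.
Step 6: alpha = 0.1. fail to reject H0.

R = 8, z = 0.3028, p = 0.762069, fail to reject H0.


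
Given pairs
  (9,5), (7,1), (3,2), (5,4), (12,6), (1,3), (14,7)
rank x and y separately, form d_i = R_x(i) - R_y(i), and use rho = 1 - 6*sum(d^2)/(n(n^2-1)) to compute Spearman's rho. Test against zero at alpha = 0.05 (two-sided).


Step 1: Rank x and y separately (midranks; no ties here).
rank(x): 9->5, 7->4, 3->2, 5->3, 12->6, 1->1, 14->7
rank(y): 5->5, 1->1, 2->2, 4->4, 6->6, 3->3, 7->7
Step 2: d_i = R_x(i) - R_y(i); compute d_i^2.
  (5-5)^2=0, (4-1)^2=9, (2-2)^2=0, (3-4)^2=1, (6-6)^2=0, (1-3)^2=4, (7-7)^2=0
sum(d^2) = 14.
Step 3: rho = 1 - 6*14 / (7*(7^2 - 1)) = 1 - 84/336 = 0.750000.
Step 4: Under H0, t = rho * sqrt((n-2)/(1-rho^2)) = 2.5355 ~ t(5).
Step 5: Two-sided p-value from the t-distribution with 5 df = 0.052181.
Step 6: alpha = 0.05. fail to reject H0.

rho = 0.7500, p = 0.052181, fail to reject H0 at alpha = 0.05.


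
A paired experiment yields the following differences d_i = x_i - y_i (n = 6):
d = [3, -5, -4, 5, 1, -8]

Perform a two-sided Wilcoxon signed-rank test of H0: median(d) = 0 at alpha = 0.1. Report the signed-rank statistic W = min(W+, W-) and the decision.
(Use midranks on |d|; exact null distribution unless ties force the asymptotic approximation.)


Step 1: Drop any zero differences (none here) and take |d_i|.
|d| = [3, 5, 4, 5, 1, 8]
Step 2: Midrank |d_i| (ties get averaged ranks).
ranks: |3|->2, |5|->4.5, |4|->3, |5|->4.5, |1|->1, |8|->6
Step 3: Attach original signs; sum ranks with positive sign and with negative sign.
W+ = 2 + 4.5 + 1 = 7.5
W- = 4.5 + 3 + 6 = 13.5
(Check: W+ + W- = 21 should equal n(n+1)/2 = 21.)
Step 4: Test statistic W = min(W+, W-) = 7.5.
Step 5: Ties in |d|, so use the tie-corrected normal approximation.
        E[W] = n(n+1)/4 = 6*7/4 = 10.5.
        Tie groups: |d|=5 (t=2); sum(t^3 - t) = 6.
        Var[W] = n(n+1)(2n+1)/24 - sum(t^3-t)/48 = 546/24 - 6/48 = 22.625.
        z = (W - E[W]) / sqrt(Var[W]) = (7.5 - 10.5) / 4.7566 = -0.6307.
        Two-sided p = 2*Phi(z) = 0.528233.
Step 6: alpha = 0.1. fail to reject H0.

W+ = 7.5, W- = 13.5, W = min = 7.5, p = 0.528233, fail to reject H0.


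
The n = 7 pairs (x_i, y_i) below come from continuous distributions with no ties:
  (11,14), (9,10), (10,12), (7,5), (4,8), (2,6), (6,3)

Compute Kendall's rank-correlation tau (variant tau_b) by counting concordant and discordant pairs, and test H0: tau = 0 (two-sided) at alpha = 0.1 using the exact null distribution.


Step 1: Enumerate the 21 unordered pairs (i,j) with i<j and classify each by sign(x_j-x_i) * sign(y_j-y_i).
  (1,2):dx=-2,dy=-4->C; (1,3):dx=-1,dy=-2->C; (1,4):dx=-4,dy=-9->C; (1,5):dx=-7,dy=-6->C
  (1,6):dx=-9,dy=-8->C; (1,7):dx=-5,dy=-11->C; (2,3):dx=+1,dy=+2->C; (2,4):dx=-2,dy=-5->C
  (2,5):dx=-5,dy=-2->C; (2,6):dx=-7,dy=-4->C; (2,7):dx=-3,dy=-7->C; (3,4):dx=-3,dy=-7->C
  (3,5):dx=-6,dy=-4->C; (3,6):dx=-8,dy=-6->C; (3,7):dx=-4,dy=-9->C; (4,5):dx=-3,dy=+3->D
  (4,6):dx=-5,dy=+1->D; (4,7):dx=-1,dy=-2->C; (5,6):dx=-2,dy=-2->C; (5,7):dx=+2,dy=-5->D
  (6,7):dx=+4,dy=-3->D
Step 2: C = 17, D = 4, total pairs = 21.
Step 3: tau = (C - D)/(n(n-1)/2) = (17 - 4)/21 = 0.619048.
Step 4: Exact two-sided p-value (enumerate n! = 5040 permutations of y under H0): p = 0.069048.
Step 5: alpha = 0.1. reject H0.

tau_b = 0.6190 (C=17, D=4), p = 0.069048, reject H0.


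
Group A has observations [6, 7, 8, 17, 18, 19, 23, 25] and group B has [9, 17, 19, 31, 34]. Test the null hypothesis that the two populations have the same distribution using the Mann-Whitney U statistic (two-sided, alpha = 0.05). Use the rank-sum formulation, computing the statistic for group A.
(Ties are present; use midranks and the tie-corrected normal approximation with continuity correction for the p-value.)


Step 1: Combine and sort all 13 observations; assign midranks.
sorted (value, group): (6,X), (7,X), (8,X), (9,Y), (17,X), (17,Y), (18,X), (19,X), (19,Y), (23,X), (25,X), (31,Y), (34,Y)
ranks: 6->1, 7->2, 8->3, 9->4, 17->5.5, 17->5.5, 18->7, 19->8.5, 19->8.5, 23->10, 25->11, 31->12, 34->13
Step 2: Rank sum for X: R1 = 1 + 2 + 3 + 5.5 + 7 + 8.5 + 10 + 11 = 48.
Step 3: U_X = R1 - n1(n1+1)/2 = 48 - 8*9/2 = 48 - 36 = 12.
       U_Y = n1*n2 - U_X = 40 - 12 = 28.
Step 4: Ties are present, so use the tie-corrected normal approximation (with continuity correction) for the p-value.
Step 5: p-value = 0.270933; compare to alpha = 0.05. fail to reject H0.

U_X = 12, p = 0.270933, fail to reject H0 at alpha = 0.05.


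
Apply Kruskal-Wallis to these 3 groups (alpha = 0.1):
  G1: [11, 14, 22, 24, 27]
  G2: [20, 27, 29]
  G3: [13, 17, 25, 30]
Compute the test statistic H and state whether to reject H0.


Step 1: Combine all N = 12 observations and assign midranks.
sorted (value, group, rank): (11,G1,1), (13,G3,2), (14,G1,3), (17,G3,4), (20,G2,5), (22,G1,6), (24,G1,7), (25,G3,8), (27,G1,9.5), (27,G2,9.5), (29,G2,11), (30,G3,12)
Step 2: Sum ranks within each group.
R_1 = 26.5 (n_1 = 5)
R_2 = 25.5 (n_2 = 3)
R_3 = 26 (n_3 = 4)
Step 3: H = 12/(N(N+1)) * sum(R_i^2/n_i) - 3(N+1)
     = 12/(12*13) * (26.5^2/5 + 25.5^2/3 + 26^2/4) - 3*13
     = 0.076923 * 526.2 - 39
     = 1.476923.
Step 4: Ties present; correction factor C = 1 - 6/(12^3 - 12) = 0.996503. Corrected H = 1.476923 / 0.996503 = 1.482105.
Step 5: Under H0, H ~ chi^2(2); p-value = 0.476612.
Step 6: alpha = 0.1. fail to reject H0.

H = 1.4821, df = 2, p = 0.476612, fail to reject H0.


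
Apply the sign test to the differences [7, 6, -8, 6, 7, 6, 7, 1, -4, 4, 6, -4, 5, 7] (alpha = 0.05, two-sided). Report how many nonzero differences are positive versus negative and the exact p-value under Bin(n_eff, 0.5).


Step 1: Discard zero differences. Original n = 14; n_eff = number of nonzero differences = 14.
Nonzero differences (with sign): +7, +6, -8, +6, +7, +6, +7, +1, -4, +4, +6, -4, +5, +7
Step 2: Count signs: positive = 11, negative = 3.
Step 3: Under H0: P(positive) = 0.5, so the number of positives S ~ Bin(14, 0.5).
Step 4: Two-sided exact p-value = sum of Bin(14,0.5) probabilities at or below the observed probability = 0.057373.
Step 5: alpha = 0.05. fail to reject H0.

n_eff = 14, pos = 11, neg = 3, p = 0.057373, fail to reject H0.


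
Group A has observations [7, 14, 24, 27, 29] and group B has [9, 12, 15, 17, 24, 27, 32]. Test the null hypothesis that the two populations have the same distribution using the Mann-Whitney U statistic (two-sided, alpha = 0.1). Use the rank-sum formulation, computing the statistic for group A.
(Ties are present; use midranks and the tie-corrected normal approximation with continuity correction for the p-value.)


Step 1: Combine and sort all 12 observations; assign midranks.
sorted (value, group): (7,X), (9,Y), (12,Y), (14,X), (15,Y), (17,Y), (24,X), (24,Y), (27,X), (27,Y), (29,X), (32,Y)
ranks: 7->1, 9->2, 12->3, 14->4, 15->5, 17->6, 24->7.5, 24->7.5, 27->9.5, 27->9.5, 29->11, 32->12
Step 2: Rank sum for X: R1 = 1 + 4 + 7.5 + 9.5 + 11 = 33.
Step 3: U_X = R1 - n1(n1+1)/2 = 33 - 5*6/2 = 33 - 15 = 18.
       U_Y = n1*n2 - U_X = 35 - 18 = 17.
Step 4: Ties are present, so use the tie-corrected normal approximation (with continuity correction) for the p-value.
Step 5: p-value = 1.000000; compare to alpha = 0.1. fail to reject H0.

U_X = 18, p = 1.000000, fail to reject H0 at alpha = 0.1.


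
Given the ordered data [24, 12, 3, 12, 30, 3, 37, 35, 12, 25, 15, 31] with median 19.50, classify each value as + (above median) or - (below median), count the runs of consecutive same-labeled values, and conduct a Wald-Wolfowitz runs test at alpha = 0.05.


Step 1: Compute median = 19.50; label A = above, B = below.
Labels in order: ABBBABAABABA  (n_A = 6, n_B = 6)
Step 2: Count runs R = 9.
Step 3: Under H0 (random ordering), E[R] = 2*n_A*n_B/(n_A+n_B) + 1 = 2*6*6/12 + 1 = 7.0000.
        Var[R] = 2*n_A*n_B*(2*n_A*n_B - n_A - n_B) / ((n_A+n_B)^2 * (n_A+n_B-1)) = 4320/1584 = 2.7273.
        SD[R] = 1.6514.
Step 4: Continuity-corrected z = (R - 0.5 - E[R]) / SD[R] = (9 - 0.5 - 7.0000) / 1.6514 = 0.9083.
Step 5: Two-sided p-value via normal approximation = 2*(1 - Phi(|z|)) = 0.363722.
Step 6: alpha = 0.05. fail to reject H0.

R = 9, z = 0.9083, p = 0.363722, fail to reject H0.


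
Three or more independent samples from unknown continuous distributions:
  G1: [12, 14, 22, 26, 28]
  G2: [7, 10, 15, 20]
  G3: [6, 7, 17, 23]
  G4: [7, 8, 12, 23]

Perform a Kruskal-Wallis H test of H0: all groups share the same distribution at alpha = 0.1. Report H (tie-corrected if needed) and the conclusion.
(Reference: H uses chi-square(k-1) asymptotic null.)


Step 1: Combine all N = 17 observations and assign midranks.
sorted (value, group, rank): (6,G3,1), (7,G2,3), (7,G3,3), (7,G4,3), (8,G4,5), (10,G2,6), (12,G1,7.5), (12,G4,7.5), (14,G1,9), (15,G2,10), (17,G3,11), (20,G2,12), (22,G1,13), (23,G3,14.5), (23,G4,14.5), (26,G1,16), (28,G1,17)
Step 2: Sum ranks within each group.
R_1 = 62.5 (n_1 = 5)
R_2 = 31 (n_2 = 4)
R_3 = 29.5 (n_3 = 4)
R_4 = 30 (n_4 = 4)
Step 3: H = 12/(N(N+1)) * sum(R_i^2/n_i) - 3(N+1)
     = 12/(17*18) * (62.5^2/5 + 31^2/4 + 29.5^2/4 + 30^2/4) - 3*18
     = 0.039216 * 1464.06 - 54
     = 3.414216.
Step 4: Ties present; correction factor C = 1 - 36/(17^3 - 17) = 0.992647. Corrected H = 3.414216 / 0.992647 = 3.439506.
Step 5: Under H0, H ~ chi^2(3); p-value = 0.328693.
Step 6: alpha = 0.1. fail to reject H0.

H = 3.4395, df = 3, p = 0.328693, fail to reject H0.


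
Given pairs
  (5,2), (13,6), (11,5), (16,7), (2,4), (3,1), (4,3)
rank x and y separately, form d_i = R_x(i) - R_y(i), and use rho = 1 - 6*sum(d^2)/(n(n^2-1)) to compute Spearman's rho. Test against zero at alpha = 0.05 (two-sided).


Step 1: Rank x and y separately (midranks; no ties here).
rank(x): 5->4, 13->6, 11->5, 16->7, 2->1, 3->2, 4->3
rank(y): 2->2, 6->6, 5->5, 7->7, 4->4, 1->1, 3->3
Step 2: d_i = R_x(i) - R_y(i); compute d_i^2.
  (4-2)^2=4, (6-6)^2=0, (5-5)^2=0, (7-7)^2=0, (1-4)^2=9, (2-1)^2=1, (3-3)^2=0
sum(d^2) = 14.
Step 3: rho = 1 - 6*14 / (7*(7^2 - 1)) = 1 - 84/336 = 0.750000.
Step 4: Under H0, t = rho * sqrt((n-2)/(1-rho^2)) = 2.5355 ~ t(5).
Step 5: Two-sided p-value from the t-distribution with 5 df = 0.052181.
Step 6: alpha = 0.05. fail to reject H0.

rho = 0.7500, p = 0.052181, fail to reject H0 at alpha = 0.05.


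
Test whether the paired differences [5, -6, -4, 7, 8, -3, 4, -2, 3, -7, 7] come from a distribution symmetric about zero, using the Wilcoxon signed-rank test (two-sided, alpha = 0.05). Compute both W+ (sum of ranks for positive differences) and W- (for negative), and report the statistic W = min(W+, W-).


Step 1: Drop any zero differences (none here) and take |d_i|.
|d| = [5, 6, 4, 7, 8, 3, 4, 2, 3, 7, 7]
Step 2: Midrank |d_i| (ties get averaged ranks).
ranks: |5|->6, |6|->7, |4|->4.5, |7|->9, |8|->11, |3|->2.5, |4|->4.5, |2|->1, |3|->2.5, |7|->9, |7|->9
Step 3: Attach original signs; sum ranks with positive sign and with negative sign.
W+ = 6 + 9 + 11 + 4.5 + 2.5 + 9 = 42
W- = 7 + 4.5 + 2.5 + 1 + 9 = 24
(Check: W+ + W- = 66 should equal n(n+1)/2 = 66.)
Step 4: Test statistic W = min(W+, W-) = 24.
Step 5: Ties in |d|, so use the tie-corrected normal approximation.
        E[W] = n(n+1)/4 = 11*12/4 = 33.
        Tie groups: |d|=3 (t=2), |d|=4 (t=2), |d|=7 (t=3); sum(t^3 - t) = 36.
        Var[W] = n(n+1)(2n+1)/24 - sum(t^3-t)/48 = 3036/24 - 36/48 = 125.75.
        z = (W - E[W]) / sqrt(Var[W]) = (24 - 33) / 11.2138 = -0.8026.
        Two-sided p = 2*Phi(z) = 0.422217.
Step 6: alpha = 0.05. fail to reject H0.

W+ = 42, W- = 24, W = min = 24, p = 0.422217, fail to reject H0.


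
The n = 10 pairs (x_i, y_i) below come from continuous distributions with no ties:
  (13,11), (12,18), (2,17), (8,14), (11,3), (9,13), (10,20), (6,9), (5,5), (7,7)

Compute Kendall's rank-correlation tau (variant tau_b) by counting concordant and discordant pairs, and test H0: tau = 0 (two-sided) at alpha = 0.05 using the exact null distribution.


Step 1: Enumerate the 45 unordered pairs (i,j) with i<j and classify each by sign(x_j-x_i) * sign(y_j-y_i).
  (1,2):dx=-1,dy=+7->D; (1,3):dx=-11,dy=+6->D; (1,4):dx=-5,dy=+3->D; (1,5):dx=-2,dy=-8->C
  (1,6):dx=-4,dy=+2->D; (1,7):dx=-3,dy=+9->D; (1,8):dx=-7,dy=-2->C; (1,9):dx=-8,dy=-6->C
  (1,10):dx=-6,dy=-4->C; (2,3):dx=-10,dy=-1->C; (2,4):dx=-4,dy=-4->C; (2,5):dx=-1,dy=-15->C
  (2,6):dx=-3,dy=-5->C; (2,7):dx=-2,dy=+2->D; (2,8):dx=-6,dy=-9->C; (2,9):dx=-7,dy=-13->C
  (2,10):dx=-5,dy=-11->C; (3,4):dx=+6,dy=-3->D; (3,5):dx=+9,dy=-14->D; (3,6):dx=+7,dy=-4->D
  (3,7):dx=+8,dy=+3->C; (3,8):dx=+4,dy=-8->D; (3,9):dx=+3,dy=-12->D; (3,10):dx=+5,dy=-10->D
  (4,5):dx=+3,dy=-11->D; (4,6):dx=+1,dy=-1->D; (4,7):dx=+2,dy=+6->C; (4,8):dx=-2,dy=-5->C
  (4,9):dx=-3,dy=-9->C; (4,10):dx=-1,dy=-7->C; (5,6):dx=-2,dy=+10->D; (5,7):dx=-1,dy=+17->D
  (5,8):dx=-5,dy=+6->D; (5,9):dx=-6,dy=+2->D; (5,10):dx=-4,dy=+4->D; (6,7):dx=+1,dy=+7->C
  (6,8):dx=-3,dy=-4->C; (6,9):dx=-4,dy=-8->C; (6,10):dx=-2,dy=-6->C; (7,8):dx=-4,dy=-11->C
  (7,9):dx=-5,dy=-15->C; (7,10):dx=-3,dy=-13->C; (8,9):dx=-1,dy=-4->C; (8,10):dx=+1,dy=-2->D
  (9,10):dx=+2,dy=+2->C
Step 2: C = 25, D = 20, total pairs = 45.
Step 3: tau = (C - D)/(n(n-1)/2) = (25 - 20)/45 = 0.111111.
Step 4: Exact two-sided p-value (enumerate n! = 3628800 permutations of y under H0): p = 0.727490.
Step 5: alpha = 0.05. fail to reject H0.

tau_b = 0.1111 (C=25, D=20), p = 0.727490, fail to reject H0.


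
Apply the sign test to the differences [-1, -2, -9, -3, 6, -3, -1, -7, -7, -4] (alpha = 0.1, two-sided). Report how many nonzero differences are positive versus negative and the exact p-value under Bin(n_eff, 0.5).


Step 1: Discard zero differences. Original n = 10; n_eff = number of nonzero differences = 10.
Nonzero differences (with sign): -1, -2, -9, -3, +6, -3, -1, -7, -7, -4
Step 2: Count signs: positive = 1, negative = 9.
Step 3: Under H0: P(positive) = 0.5, so the number of positives S ~ Bin(10, 0.5).
Step 4: Two-sided exact p-value = sum of Bin(10,0.5) probabilities at or below the observed probability = 0.021484.
Step 5: alpha = 0.1. reject H0.

n_eff = 10, pos = 1, neg = 9, p = 0.021484, reject H0.


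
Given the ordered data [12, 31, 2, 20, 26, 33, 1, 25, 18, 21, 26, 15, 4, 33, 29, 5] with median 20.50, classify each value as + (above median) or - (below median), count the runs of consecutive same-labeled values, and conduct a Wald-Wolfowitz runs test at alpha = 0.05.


Step 1: Compute median = 20.50; label A = above, B = below.
Labels in order: BABBAABABAABBAAB  (n_A = 8, n_B = 8)
Step 2: Count runs R = 11.
Step 3: Under H0 (random ordering), E[R] = 2*n_A*n_B/(n_A+n_B) + 1 = 2*8*8/16 + 1 = 9.0000.
        Var[R] = 2*n_A*n_B*(2*n_A*n_B - n_A - n_B) / ((n_A+n_B)^2 * (n_A+n_B-1)) = 14336/3840 = 3.7333.
        SD[R] = 1.9322.
Step 4: Continuity-corrected z = (R - 0.5 - E[R]) / SD[R] = (11 - 0.5 - 9.0000) / 1.9322 = 0.7763.
Step 5: Two-sided p-value via normal approximation = 2*(1 - Phi(|z|)) = 0.437558.
Step 6: alpha = 0.05. fail to reject H0.

R = 11, z = 0.7763, p = 0.437558, fail to reject H0.


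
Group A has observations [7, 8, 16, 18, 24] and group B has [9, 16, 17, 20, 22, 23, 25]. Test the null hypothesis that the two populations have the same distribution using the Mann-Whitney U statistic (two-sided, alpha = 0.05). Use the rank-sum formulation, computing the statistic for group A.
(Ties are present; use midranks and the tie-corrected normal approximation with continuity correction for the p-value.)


Step 1: Combine and sort all 12 observations; assign midranks.
sorted (value, group): (7,X), (8,X), (9,Y), (16,X), (16,Y), (17,Y), (18,X), (20,Y), (22,Y), (23,Y), (24,X), (25,Y)
ranks: 7->1, 8->2, 9->3, 16->4.5, 16->4.5, 17->6, 18->7, 20->8, 22->9, 23->10, 24->11, 25->12
Step 2: Rank sum for X: R1 = 1 + 2 + 4.5 + 7 + 11 = 25.5.
Step 3: U_X = R1 - n1(n1+1)/2 = 25.5 - 5*6/2 = 25.5 - 15 = 10.5.
       U_Y = n1*n2 - U_X = 35 - 10.5 = 24.5.
Step 4: Ties are present, so use the tie-corrected normal approximation (with continuity correction) for the p-value.
Step 5: p-value = 0.290307; compare to alpha = 0.05. fail to reject H0.

U_X = 10.5, p = 0.290307, fail to reject H0 at alpha = 0.05.


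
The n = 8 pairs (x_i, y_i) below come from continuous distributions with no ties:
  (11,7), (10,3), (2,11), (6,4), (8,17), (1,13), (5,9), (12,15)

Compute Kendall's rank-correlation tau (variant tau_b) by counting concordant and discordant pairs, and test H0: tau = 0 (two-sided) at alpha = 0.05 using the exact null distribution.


Step 1: Enumerate the 28 unordered pairs (i,j) with i<j and classify each by sign(x_j-x_i) * sign(y_j-y_i).
  (1,2):dx=-1,dy=-4->C; (1,3):dx=-9,dy=+4->D; (1,4):dx=-5,dy=-3->C; (1,5):dx=-3,dy=+10->D
  (1,6):dx=-10,dy=+6->D; (1,7):dx=-6,dy=+2->D; (1,8):dx=+1,dy=+8->C; (2,3):dx=-8,dy=+8->D
  (2,4):dx=-4,dy=+1->D; (2,5):dx=-2,dy=+14->D; (2,6):dx=-9,dy=+10->D; (2,7):dx=-5,dy=+6->D
  (2,8):dx=+2,dy=+12->C; (3,4):dx=+4,dy=-7->D; (3,5):dx=+6,dy=+6->C; (3,6):dx=-1,dy=+2->D
  (3,7):dx=+3,dy=-2->D; (3,8):dx=+10,dy=+4->C; (4,5):dx=+2,dy=+13->C; (4,6):dx=-5,dy=+9->D
  (4,7):dx=-1,dy=+5->D; (4,8):dx=+6,dy=+11->C; (5,6):dx=-7,dy=-4->C; (5,7):dx=-3,dy=-8->C
  (5,8):dx=+4,dy=-2->D; (6,7):dx=+4,dy=-4->D; (6,8):dx=+11,dy=+2->C; (7,8):dx=+7,dy=+6->C
Step 2: C = 12, D = 16, total pairs = 28.
Step 3: tau = (C - D)/(n(n-1)/2) = (12 - 16)/28 = -0.142857.
Step 4: Exact two-sided p-value (enumerate n! = 40320 permutations of y under H0): p = 0.719544.
Step 5: alpha = 0.05. fail to reject H0.

tau_b = -0.1429 (C=12, D=16), p = 0.719544, fail to reject H0.


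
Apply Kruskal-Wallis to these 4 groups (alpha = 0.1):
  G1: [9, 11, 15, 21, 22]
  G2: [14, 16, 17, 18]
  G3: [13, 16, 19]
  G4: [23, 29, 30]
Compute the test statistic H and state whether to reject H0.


Step 1: Combine all N = 15 observations and assign midranks.
sorted (value, group, rank): (9,G1,1), (11,G1,2), (13,G3,3), (14,G2,4), (15,G1,5), (16,G2,6.5), (16,G3,6.5), (17,G2,8), (18,G2,9), (19,G3,10), (21,G1,11), (22,G1,12), (23,G4,13), (29,G4,14), (30,G4,15)
Step 2: Sum ranks within each group.
R_1 = 31 (n_1 = 5)
R_2 = 27.5 (n_2 = 4)
R_3 = 19.5 (n_3 = 3)
R_4 = 42 (n_4 = 3)
Step 3: H = 12/(N(N+1)) * sum(R_i^2/n_i) - 3(N+1)
     = 12/(15*16) * (31^2/5 + 27.5^2/4 + 19.5^2/3 + 42^2/3) - 3*16
     = 0.050000 * 1096.01 - 48
     = 6.800625.
Step 4: Ties present; correction factor C = 1 - 6/(15^3 - 15) = 0.998214. Corrected H = 6.800625 / 0.998214 = 6.812791.
Step 5: Under H0, H ~ chi^2(3); p-value = 0.078110.
Step 6: alpha = 0.1. reject H0.

H = 6.8128, df = 3, p = 0.078110, reject H0.


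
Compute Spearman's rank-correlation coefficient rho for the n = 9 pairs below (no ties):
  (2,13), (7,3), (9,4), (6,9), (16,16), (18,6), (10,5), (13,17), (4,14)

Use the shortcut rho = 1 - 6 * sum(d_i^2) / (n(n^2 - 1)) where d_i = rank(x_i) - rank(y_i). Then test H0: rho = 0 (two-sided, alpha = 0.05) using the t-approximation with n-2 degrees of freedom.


Step 1: Rank x and y separately (midranks; no ties here).
rank(x): 2->1, 7->4, 9->5, 6->3, 16->8, 18->9, 10->6, 13->7, 4->2
rank(y): 13->6, 3->1, 4->2, 9->5, 16->8, 6->4, 5->3, 17->9, 14->7
Step 2: d_i = R_x(i) - R_y(i); compute d_i^2.
  (1-6)^2=25, (4-1)^2=9, (5-2)^2=9, (3-5)^2=4, (8-8)^2=0, (9-4)^2=25, (6-3)^2=9, (7-9)^2=4, (2-7)^2=25
sum(d^2) = 110.
Step 3: rho = 1 - 6*110 / (9*(9^2 - 1)) = 1 - 660/720 = 0.083333.
Step 4: Under H0, t = rho * sqrt((n-2)/(1-rho^2)) = 0.2212 ~ t(7).
Step 5: Two-sided p-value from the t-distribution with 7 df = 0.831214.
Step 6: alpha = 0.05. fail to reject H0.

rho = 0.0833, p = 0.831214, fail to reject H0 at alpha = 0.05.


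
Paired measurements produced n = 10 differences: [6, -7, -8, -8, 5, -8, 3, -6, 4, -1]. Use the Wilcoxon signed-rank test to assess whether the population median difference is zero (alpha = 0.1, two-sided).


Step 1: Drop any zero differences (none here) and take |d_i|.
|d| = [6, 7, 8, 8, 5, 8, 3, 6, 4, 1]
Step 2: Midrank |d_i| (ties get averaged ranks).
ranks: |6|->5.5, |7|->7, |8|->9, |8|->9, |5|->4, |8|->9, |3|->2, |6|->5.5, |4|->3, |1|->1
Step 3: Attach original signs; sum ranks with positive sign and with negative sign.
W+ = 5.5 + 4 + 2 + 3 = 14.5
W- = 7 + 9 + 9 + 9 + 5.5 + 1 = 40.5
(Check: W+ + W- = 55 should equal n(n+1)/2 = 55.)
Step 4: Test statistic W = min(W+, W-) = 14.5.
Step 5: Ties in |d|, so use the tie-corrected normal approximation.
        E[W] = n(n+1)/4 = 10*11/4 = 27.5.
        Tie groups: |d|=6 (t=2), |d|=8 (t=3); sum(t^3 - t) = 30.
        Var[W] = n(n+1)(2n+1)/24 - sum(t^3-t)/48 = 2310/24 - 30/48 = 95.625.
        z = (W - E[W]) / sqrt(Var[W]) = (14.5 - 27.5) / 9.7788 = -1.3294.
        Two-sided p = 2*Phi(z) = 0.183714.
Step 6: alpha = 0.1. fail to reject H0.

W+ = 14.5, W- = 40.5, W = min = 14.5, p = 0.183714, fail to reject H0.


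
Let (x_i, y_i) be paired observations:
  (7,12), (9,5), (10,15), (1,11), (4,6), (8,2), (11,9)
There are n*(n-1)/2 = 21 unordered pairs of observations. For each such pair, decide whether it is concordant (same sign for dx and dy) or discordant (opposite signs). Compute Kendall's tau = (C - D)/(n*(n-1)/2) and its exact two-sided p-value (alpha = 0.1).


Step 1: Enumerate the 21 unordered pairs (i,j) with i<j and classify each by sign(x_j-x_i) * sign(y_j-y_i).
  (1,2):dx=+2,dy=-7->D; (1,3):dx=+3,dy=+3->C; (1,4):dx=-6,dy=-1->C; (1,5):dx=-3,dy=-6->C
  (1,6):dx=+1,dy=-10->D; (1,7):dx=+4,dy=-3->D; (2,3):dx=+1,dy=+10->C; (2,4):dx=-8,dy=+6->D
  (2,5):dx=-5,dy=+1->D; (2,6):dx=-1,dy=-3->C; (2,7):dx=+2,dy=+4->C; (3,4):dx=-9,dy=-4->C
  (3,5):dx=-6,dy=-9->C; (3,6):dx=-2,dy=-13->C; (3,7):dx=+1,dy=-6->D; (4,5):dx=+3,dy=-5->D
  (4,6):dx=+7,dy=-9->D; (4,7):dx=+10,dy=-2->D; (5,6):dx=+4,dy=-4->D; (5,7):dx=+7,dy=+3->C
  (6,7):dx=+3,dy=+7->C
Step 2: C = 11, D = 10, total pairs = 21.
Step 3: tau = (C - D)/(n(n-1)/2) = (11 - 10)/21 = 0.047619.
Step 4: Exact two-sided p-value (enumerate n! = 5040 permutations of y under H0): p = 1.000000.
Step 5: alpha = 0.1. fail to reject H0.

tau_b = 0.0476 (C=11, D=10), p = 1.000000, fail to reject H0.


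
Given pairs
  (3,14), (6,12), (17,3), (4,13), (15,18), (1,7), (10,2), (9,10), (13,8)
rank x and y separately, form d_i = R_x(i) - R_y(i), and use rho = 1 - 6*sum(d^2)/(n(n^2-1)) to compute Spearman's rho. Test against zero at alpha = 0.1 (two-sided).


Step 1: Rank x and y separately (midranks; no ties here).
rank(x): 3->2, 6->4, 17->9, 4->3, 15->8, 1->1, 10->6, 9->5, 13->7
rank(y): 14->8, 12->6, 3->2, 13->7, 18->9, 7->3, 2->1, 10->5, 8->4
Step 2: d_i = R_x(i) - R_y(i); compute d_i^2.
  (2-8)^2=36, (4-6)^2=4, (9-2)^2=49, (3-7)^2=16, (8-9)^2=1, (1-3)^2=4, (6-1)^2=25, (5-5)^2=0, (7-4)^2=9
sum(d^2) = 144.
Step 3: rho = 1 - 6*144 / (9*(9^2 - 1)) = 1 - 864/720 = -0.200000.
Step 4: Under H0, t = rho * sqrt((n-2)/(1-rho^2)) = -0.5401 ~ t(7).
Step 5: Two-sided p-value from the t-distribution with 7 df = 0.605901.
Step 6: alpha = 0.1. fail to reject H0.

rho = -0.2000, p = 0.605901, fail to reject H0 at alpha = 0.1.


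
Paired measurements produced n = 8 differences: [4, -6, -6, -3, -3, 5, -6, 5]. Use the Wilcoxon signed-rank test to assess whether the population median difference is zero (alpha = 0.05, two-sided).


Step 1: Drop any zero differences (none here) and take |d_i|.
|d| = [4, 6, 6, 3, 3, 5, 6, 5]
Step 2: Midrank |d_i| (ties get averaged ranks).
ranks: |4|->3, |6|->7, |6|->7, |3|->1.5, |3|->1.5, |5|->4.5, |6|->7, |5|->4.5
Step 3: Attach original signs; sum ranks with positive sign and with negative sign.
W+ = 3 + 4.5 + 4.5 = 12
W- = 7 + 7 + 1.5 + 1.5 + 7 = 24
(Check: W+ + W- = 36 should equal n(n+1)/2 = 36.)
Step 4: Test statistic W = min(W+, W-) = 12.
Step 5: Ties in |d|, so use the tie-corrected normal approximation.
        E[W] = n(n+1)/4 = 8*9/4 = 18.
        Tie groups: |d|=3 (t=2), |d|=5 (t=2), |d|=6 (t=3); sum(t^3 - t) = 36.
        Var[W] = n(n+1)(2n+1)/24 - sum(t^3-t)/48 = 1224/24 - 36/48 = 50.25.
        z = (W - E[W]) / sqrt(Var[W]) = (12 - 18) / 7.0887 = -0.8464.
        Two-sided p = 2*Phi(z) = 0.397321.
Step 6: alpha = 0.05. fail to reject H0.

W+ = 12, W- = 24, W = min = 12, p = 0.397321, fail to reject H0.


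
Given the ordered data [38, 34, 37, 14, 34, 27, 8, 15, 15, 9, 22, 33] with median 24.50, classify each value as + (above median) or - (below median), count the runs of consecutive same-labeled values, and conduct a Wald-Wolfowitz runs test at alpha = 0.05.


Step 1: Compute median = 24.50; label A = above, B = below.
Labels in order: AAABAABBBBBA  (n_A = 6, n_B = 6)
Step 2: Count runs R = 5.
Step 3: Under H0 (random ordering), E[R] = 2*n_A*n_B/(n_A+n_B) + 1 = 2*6*6/12 + 1 = 7.0000.
        Var[R] = 2*n_A*n_B*(2*n_A*n_B - n_A - n_B) / ((n_A+n_B)^2 * (n_A+n_B-1)) = 4320/1584 = 2.7273.
        SD[R] = 1.6514.
Step 4: Continuity-corrected z = (R + 0.5 - E[R]) / SD[R] = (5 + 0.5 - 7.0000) / 1.6514 = -0.9083.
Step 5: Two-sided p-value via normal approximation = 2*(1 - Phi(|z|)) = 0.363722.
Step 6: alpha = 0.05. fail to reject H0.

R = 5, z = -0.9083, p = 0.363722, fail to reject H0.


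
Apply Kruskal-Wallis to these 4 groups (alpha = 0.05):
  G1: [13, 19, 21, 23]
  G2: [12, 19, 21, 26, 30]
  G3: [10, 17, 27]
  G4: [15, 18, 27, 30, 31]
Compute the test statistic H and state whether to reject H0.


Step 1: Combine all N = 17 observations and assign midranks.
sorted (value, group, rank): (10,G3,1), (12,G2,2), (13,G1,3), (15,G4,4), (17,G3,5), (18,G4,6), (19,G1,7.5), (19,G2,7.5), (21,G1,9.5), (21,G2,9.5), (23,G1,11), (26,G2,12), (27,G3,13.5), (27,G4,13.5), (30,G2,15.5), (30,G4,15.5), (31,G4,17)
Step 2: Sum ranks within each group.
R_1 = 31 (n_1 = 4)
R_2 = 46.5 (n_2 = 5)
R_3 = 19.5 (n_3 = 3)
R_4 = 56 (n_4 = 5)
Step 3: H = 12/(N(N+1)) * sum(R_i^2/n_i) - 3(N+1)
     = 12/(17*18) * (31^2/4 + 46.5^2/5 + 19.5^2/3 + 56^2/5) - 3*18
     = 0.039216 * 1426.65 - 54
     = 1.947059.
Step 4: Ties present; correction factor C = 1 - 24/(17^3 - 17) = 0.995098. Corrected H = 1.947059 / 0.995098 = 1.956650.
Step 5: Under H0, H ~ chi^2(3); p-value = 0.581453.
Step 6: alpha = 0.05. fail to reject H0.

H = 1.9567, df = 3, p = 0.581453, fail to reject H0.


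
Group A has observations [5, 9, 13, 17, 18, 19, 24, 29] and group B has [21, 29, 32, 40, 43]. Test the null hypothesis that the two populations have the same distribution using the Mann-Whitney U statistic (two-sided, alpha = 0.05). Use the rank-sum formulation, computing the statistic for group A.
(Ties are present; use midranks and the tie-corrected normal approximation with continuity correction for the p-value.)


Step 1: Combine and sort all 13 observations; assign midranks.
sorted (value, group): (5,X), (9,X), (13,X), (17,X), (18,X), (19,X), (21,Y), (24,X), (29,X), (29,Y), (32,Y), (40,Y), (43,Y)
ranks: 5->1, 9->2, 13->3, 17->4, 18->5, 19->6, 21->7, 24->8, 29->9.5, 29->9.5, 32->11, 40->12, 43->13
Step 2: Rank sum for X: R1 = 1 + 2 + 3 + 4 + 5 + 6 + 8 + 9.5 = 38.5.
Step 3: U_X = R1 - n1(n1+1)/2 = 38.5 - 8*9/2 = 38.5 - 36 = 2.5.
       U_Y = n1*n2 - U_X = 40 - 2.5 = 37.5.
Step 4: Ties are present, so use the tie-corrected normal approximation (with continuity correction) for the p-value.
Step 5: p-value = 0.012704; compare to alpha = 0.05. reject H0.

U_X = 2.5, p = 0.012704, reject H0 at alpha = 0.05.


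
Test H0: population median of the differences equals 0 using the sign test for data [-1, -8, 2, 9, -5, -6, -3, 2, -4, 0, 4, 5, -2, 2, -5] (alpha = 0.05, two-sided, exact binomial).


Step 1: Discard zero differences. Original n = 15; n_eff = number of nonzero differences = 14.
Nonzero differences (with sign): -1, -8, +2, +9, -5, -6, -3, +2, -4, +4, +5, -2, +2, -5
Step 2: Count signs: positive = 6, negative = 8.
Step 3: Under H0: P(positive) = 0.5, so the number of positives S ~ Bin(14, 0.5).
Step 4: Two-sided exact p-value = sum of Bin(14,0.5) probabilities at or below the observed probability = 0.790527.
Step 5: alpha = 0.05. fail to reject H0.

n_eff = 14, pos = 6, neg = 8, p = 0.790527, fail to reject H0.


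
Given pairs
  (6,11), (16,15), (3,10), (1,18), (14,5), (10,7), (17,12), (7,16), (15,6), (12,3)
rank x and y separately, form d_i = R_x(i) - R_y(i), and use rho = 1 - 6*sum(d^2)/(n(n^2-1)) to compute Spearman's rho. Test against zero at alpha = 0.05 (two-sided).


Step 1: Rank x and y separately (midranks; no ties here).
rank(x): 6->3, 16->9, 3->2, 1->1, 14->7, 10->5, 17->10, 7->4, 15->8, 12->6
rank(y): 11->6, 15->8, 10->5, 18->10, 5->2, 7->4, 12->7, 16->9, 6->3, 3->1
Step 2: d_i = R_x(i) - R_y(i); compute d_i^2.
  (3-6)^2=9, (9-8)^2=1, (2-5)^2=9, (1-10)^2=81, (7-2)^2=25, (5-4)^2=1, (10-7)^2=9, (4-9)^2=25, (8-3)^2=25, (6-1)^2=25
sum(d^2) = 210.
Step 3: rho = 1 - 6*210 / (10*(10^2 - 1)) = 1 - 1260/990 = -0.272727.
Step 4: Under H0, t = rho * sqrt((n-2)/(1-rho^2)) = -0.8018 ~ t(8).
Step 5: Two-sided p-value from the t-distribution with 8 df = 0.445838.
Step 6: alpha = 0.05. fail to reject H0.

rho = -0.2727, p = 0.445838, fail to reject H0 at alpha = 0.05.


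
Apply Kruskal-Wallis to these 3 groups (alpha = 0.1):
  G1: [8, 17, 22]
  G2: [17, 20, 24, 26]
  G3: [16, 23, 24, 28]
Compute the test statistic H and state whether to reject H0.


Step 1: Combine all N = 11 observations and assign midranks.
sorted (value, group, rank): (8,G1,1), (16,G3,2), (17,G1,3.5), (17,G2,3.5), (20,G2,5), (22,G1,6), (23,G3,7), (24,G2,8.5), (24,G3,8.5), (26,G2,10), (28,G3,11)
Step 2: Sum ranks within each group.
R_1 = 10.5 (n_1 = 3)
R_2 = 27 (n_2 = 4)
R_3 = 28.5 (n_3 = 4)
Step 3: H = 12/(N(N+1)) * sum(R_i^2/n_i) - 3(N+1)
     = 12/(11*12) * (10.5^2/3 + 27^2/4 + 28.5^2/4) - 3*12
     = 0.090909 * 422.062 - 36
     = 2.369318.
Step 4: Ties present; correction factor C = 1 - 12/(11^3 - 11) = 0.990909. Corrected H = 2.369318 / 0.990909 = 2.391055.
Step 5: Under H0, H ~ chi^2(2); p-value = 0.302544.
Step 6: alpha = 0.1. fail to reject H0.

H = 2.3911, df = 2, p = 0.302544, fail to reject H0.


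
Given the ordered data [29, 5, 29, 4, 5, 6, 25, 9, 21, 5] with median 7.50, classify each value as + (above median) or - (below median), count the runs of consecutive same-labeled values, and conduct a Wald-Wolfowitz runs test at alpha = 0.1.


Step 1: Compute median = 7.50; label A = above, B = below.
Labels in order: ABABBBAAAB  (n_A = 5, n_B = 5)
Step 2: Count runs R = 6.
Step 3: Under H0 (random ordering), E[R] = 2*n_A*n_B/(n_A+n_B) + 1 = 2*5*5/10 + 1 = 6.0000.
        Var[R] = 2*n_A*n_B*(2*n_A*n_B - n_A - n_B) / ((n_A+n_B)^2 * (n_A+n_B-1)) = 2000/900 = 2.2222.
        SD[R] = 1.4907.
Step 4: R = E[R], so z = 0 with no continuity correction.
Step 5: Two-sided p-value via normal approximation = 2*(1 - Phi(|z|)) = 1.000000.
Step 6: alpha = 0.1. fail to reject H0.

R = 6, z = 0.0000, p = 1.000000, fail to reject H0.


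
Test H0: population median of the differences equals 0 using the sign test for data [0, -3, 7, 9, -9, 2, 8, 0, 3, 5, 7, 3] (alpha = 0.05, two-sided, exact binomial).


Step 1: Discard zero differences. Original n = 12; n_eff = number of nonzero differences = 10.
Nonzero differences (with sign): -3, +7, +9, -9, +2, +8, +3, +5, +7, +3
Step 2: Count signs: positive = 8, negative = 2.
Step 3: Under H0: P(positive) = 0.5, so the number of positives S ~ Bin(10, 0.5).
Step 4: Two-sided exact p-value = sum of Bin(10,0.5) probabilities at or below the observed probability = 0.109375.
Step 5: alpha = 0.05. fail to reject H0.

n_eff = 10, pos = 8, neg = 2, p = 0.109375, fail to reject H0.


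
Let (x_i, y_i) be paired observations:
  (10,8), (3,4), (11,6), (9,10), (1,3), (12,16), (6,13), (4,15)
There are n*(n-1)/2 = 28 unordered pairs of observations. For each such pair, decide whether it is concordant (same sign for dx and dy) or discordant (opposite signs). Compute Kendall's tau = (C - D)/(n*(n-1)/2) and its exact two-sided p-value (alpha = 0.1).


Step 1: Enumerate the 28 unordered pairs (i,j) with i<j and classify each by sign(x_j-x_i) * sign(y_j-y_i).
  (1,2):dx=-7,dy=-4->C; (1,3):dx=+1,dy=-2->D; (1,4):dx=-1,dy=+2->D; (1,5):dx=-9,dy=-5->C
  (1,6):dx=+2,dy=+8->C; (1,7):dx=-4,dy=+5->D; (1,8):dx=-6,dy=+7->D; (2,3):dx=+8,dy=+2->C
  (2,4):dx=+6,dy=+6->C; (2,5):dx=-2,dy=-1->C; (2,6):dx=+9,dy=+12->C; (2,7):dx=+3,dy=+9->C
  (2,8):dx=+1,dy=+11->C; (3,4):dx=-2,dy=+4->D; (3,5):dx=-10,dy=-3->C; (3,6):dx=+1,dy=+10->C
  (3,7):dx=-5,dy=+7->D; (3,8):dx=-7,dy=+9->D; (4,5):dx=-8,dy=-7->C; (4,6):dx=+3,dy=+6->C
  (4,7):dx=-3,dy=+3->D; (4,8):dx=-5,dy=+5->D; (5,6):dx=+11,dy=+13->C; (5,7):dx=+5,dy=+10->C
  (5,8):dx=+3,dy=+12->C; (6,7):dx=-6,dy=-3->C; (6,8):dx=-8,dy=-1->C; (7,8):dx=-2,dy=+2->D
Step 2: C = 18, D = 10, total pairs = 28.
Step 3: tau = (C - D)/(n(n-1)/2) = (18 - 10)/28 = 0.285714.
Step 4: Exact two-sided p-value (enumerate n! = 40320 permutations of y under H0): p = 0.398760.
Step 5: alpha = 0.1. fail to reject H0.

tau_b = 0.2857 (C=18, D=10), p = 0.398760, fail to reject H0.


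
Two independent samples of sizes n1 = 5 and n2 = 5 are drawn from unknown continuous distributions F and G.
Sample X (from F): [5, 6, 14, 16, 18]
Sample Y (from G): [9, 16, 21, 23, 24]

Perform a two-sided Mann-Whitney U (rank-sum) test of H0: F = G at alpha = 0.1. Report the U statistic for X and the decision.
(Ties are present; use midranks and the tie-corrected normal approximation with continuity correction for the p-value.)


Step 1: Combine and sort all 10 observations; assign midranks.
sorted (value, group): (5,X), (6,X), (9,Y), (14,X), (16,X), (16,Y), (18,X), (21,Y), (23,Y), (24,Y)
ranks: 5->1, 6->2, 9->3, 14->4, 16->5.5, 16->5.5, 18->7, 21->8, 23->9, 24->10
Step 2: Rank sum for X: R1 = 1 + 2 + 4 + 5.5 + 7 = 19.5.
Step 3: U_X = R1 - n1(n1+1)/2 = 19.5 - 5*6/2 = 19.5 - 15 = 4.5.
       U_Y = n1*n2 - U_X = 25 - 4.5 = 20.5.
Step 4: Ties are present, so use the tie-corrected normal approximation (with continuity correction) for the p-value.
Step 5: p-value = 0.116074; compare to alpha = 0.1. fail to reject H0.

U_X = 4.5, p = 0.116074, fail to reject H0 at alpha = 0.1.


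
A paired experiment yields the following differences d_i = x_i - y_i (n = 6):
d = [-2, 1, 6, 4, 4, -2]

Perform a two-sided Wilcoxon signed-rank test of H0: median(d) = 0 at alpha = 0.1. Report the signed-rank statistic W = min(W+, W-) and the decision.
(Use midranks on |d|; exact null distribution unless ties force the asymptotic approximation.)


Step 1: Drop any zero differences (none here) and take |d_i|.
|d| = [2, 1, 6, 4, 4, 2]
Step 2: Midrank |d_i| (ties get averaged ranks).
ranks: |2|->2.5, |1|->1, |6|->6, |4|->4.5, |4|->4.5, |2|->2.5
Step 3: Attach original signs; sum ranks with positive sign and with negative sign.
W+ = 1 + 6 + 4.5 + 4.5 = 16
W- = 2.5 + 2.5 = 5
(Check: W+ + W- = 21 should equal n(n+1)/2 = 21.)
Step 4: Test statistic W = min(W+, W-) = 5.
Step 5: Ties in |d|, so use the tie-corrected normal approximation.
        E[W] = n(n+1)/4 = 6*7/4 = 10.5.
        Tie groups: |d|=2 (t=2), |d|=4 (t=2); sum(t^3 - t) = 12.
        Var[W] = n(n+1)(2n+1)/24 - sum(t^3-t)/48 = 546/24 - 12/48 = 22.5.
        z = (W - E[W]) / sqrt(Var[W]) = (5 - 10.5) / 4.7434 = -1.1595.
        Two-sided p = 2*Phi(z) = 0.246252.
Step 6: alpha = 0.1. fail to reject H0.

W+ = 16, W- = 5, W = min = 5, p = 0.246252, fail to reject H0.


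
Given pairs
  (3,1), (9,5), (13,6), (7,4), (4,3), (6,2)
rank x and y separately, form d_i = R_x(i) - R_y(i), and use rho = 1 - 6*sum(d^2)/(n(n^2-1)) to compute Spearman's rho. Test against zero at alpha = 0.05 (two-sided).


Step 1: Rank x and y separately (midranks; no ties here).
rank(x): 3->1, 9->5, 13->6, 7->4, 4->2, 6->3
rank(y): 1->1, 5->5, 6->6, 4->4, 3->3, 2->2
Step 2: d_i = R_x(i) - R_y(i); compute d_i^2.
  (1-1)^2=0, (5-5)^2=0, (6-6)^2=0, (4-4)^2=0, (2-3)^2=1, (3-2)^2=1
sum(d^2) = 2.
Step 3: rho = 1 - 6*2 / (6*(6^2 - 1)) = 1 - 12/210 = 0.942857.
Step 4: Under H0, t = rho * sqrt((n-2)/(1-rho^2)) = 5.6595 ~ t(4).
Step 5: Two-sided p-value from the t-distribution with 4 df = 0.004805.
Step 6: alpha = 0.05. reject H0.

rho = 0.9429, p = 0.004805, reject H0 at alpha = 0.05.


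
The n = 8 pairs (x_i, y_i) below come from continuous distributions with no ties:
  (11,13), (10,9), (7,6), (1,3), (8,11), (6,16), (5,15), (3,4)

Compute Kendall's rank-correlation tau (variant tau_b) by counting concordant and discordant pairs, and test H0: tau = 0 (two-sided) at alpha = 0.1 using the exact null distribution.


Step 1: Enumerate the 28 unordered pairs (i,j) with i<j and classify each by sign(x_j-x_i) * sign(y_j-y_i).
  (1,2):dx=-1,dy=-4->C; (1,3):dx=-4,dy=-7->C; (1,4):dx=-10,dy=-10->C; (1,5):dx=-3,dy=-2->C
  (1,6):dx=-5,dy=+3->D; (1,7):dx=-6,dy=+2->D; (1,8):dx=-8,dy=-9->C; (2,3):dx=-3,dy=-3->C
  (2,4):dx=-9,dy=-6->C; (2,5):dx=-2,dy=+2->D; (2,6):dx=-4,dy=+7->D; (2,7):dx=-5,dy=+6->D
  (2,8):dx=-7,dy=-5->C; (3,4):dx=-6,dy=-3->C; (3,5):dx=+1,dy=+5->C; (3,6):dx=-1,dy=+10->D
  (3,7):dx=-2,dy=+9->D; (3,8):dx=-4,dy=-2->C; (4,5):dx=+7,dy=+8->C; (4,6):dx=+5,dy=+13->C
  (4,7):dx=+4,dy=+12->C; (4,8):dx=+2,dy=+1->C; (5,6):dx=-2,dy=+5->D; (5,7):dx=-3,dy=+4->D
  (5,8):dx=-5,dy=-7->C; (6,7):dx=-1,dy=-1->C; (6,8):dx=-3,dy=-12->C; (7,8):dx=-2,dy=-11->C
Step 2: C = 19, D = 9, total pairs = 28.
Step 3: tau = (C - D)/(n(n-1)/2) = (19 - 9)/28 = 0.357143.
Step 4: Exact two-sided p-value (enumerate n! = 40320 permutations of y under H0): p = 0.275099.
Step 5: alpha = 0.1. fail to reject H0.

tau_b = 0.3571 (C=19, D=9), p = 0.275099, fail to reject H0.
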